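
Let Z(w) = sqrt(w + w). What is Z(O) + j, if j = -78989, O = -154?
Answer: -78989 + 2*I*sqrt(77) ≈ -78989.0 + 17.55*I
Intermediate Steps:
Z(w) = sqrt(2)*sqrt(w) (Z(w) = sqrt(2*w) = sqrt(2)*sqrt(w))
Z(O) + j = sqrt(2)*sqrt(-154) - 78989 = sqrt(2)*(I*sqrt(154)) - 78989 = 2*I*sqrt(77) - 78989 = -78989 + 2*I*sqrt(77)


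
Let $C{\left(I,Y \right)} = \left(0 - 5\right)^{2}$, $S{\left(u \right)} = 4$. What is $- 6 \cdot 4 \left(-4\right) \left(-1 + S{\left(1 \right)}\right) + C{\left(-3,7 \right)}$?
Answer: $313$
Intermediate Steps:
$C{\left(I,Y \right)} = 25$ ($C{\left(I,Y \right)} = \left(-5\right)^{2} = 25$)
$- 6 \cdot 4 \left(-4\right) \left(-1 + S{\left(1 \right)}\right) + C{\left(-3,7 \right)} = - 6 \cdot 4 \left(-4\right) \left(-1 + 4\right) + 25 = - 6 \left(\left(-16\right) 3\right) + 25 = \left(-6\right) \left(-48\right) + 25 = 288 + 25 = 313$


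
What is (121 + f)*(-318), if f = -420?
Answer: 95082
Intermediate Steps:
(121 + f)*(-318) = (121 - 420)*(-318) = -299*(-318) = 95082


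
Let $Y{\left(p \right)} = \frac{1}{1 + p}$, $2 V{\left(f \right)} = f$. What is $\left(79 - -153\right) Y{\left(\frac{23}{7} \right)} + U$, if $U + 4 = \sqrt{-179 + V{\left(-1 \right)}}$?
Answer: $\frac{752}{15} + \frac{i \sqrt{718}}{2} \approx 50.133 + 13.398 i$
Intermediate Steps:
$V{\left(f \right)} = \frac{f}{2}$
$U = -4 + \frac{i \sqrt{718}}{2}$ ($U = -4 + \sqrt{-179 + \frac{1}{2} \left(-1\right)} = -4 + \sqrt{-179 - \frac{1}{2}} = -4 + \sqrt{- \frac{359}{2}} = -4 + \frac{i \sqrt{718}}{2} \approx -4.0 + 13.398 i$)
$\left(79 - -153\right) Y{\left(\frac{23}{7} \right)} + U = \frac{79 - -153}{1 + \frac{23}{7}} - \left(4 - \frac{i \sqrt{718}}{2}\right) = \frac{79 + 153}{1 + 23 \cdot \frac{1}{7}} - \left(4 - \frac{i \sqrt{718}}{2}\right) = \frac{232}{1 + \frac{23}{7}} - \left(4 - \frac{i \sqrt{718}}{2}\right) = \frac{232}{\frac{30}{7}} - \left(4 - \frac{i \sqrt{718}}{2}\right) = 232 \cdot \frac{7}{30} - \left(4 - \frac{i \sqrt{718}}{2}\right) = \frac{812}{15} - \left(4 - \frac{i \sqrt{718}}{2}\right) = \frac{752}{15} + \frac{i \sqrt{718}}{2}$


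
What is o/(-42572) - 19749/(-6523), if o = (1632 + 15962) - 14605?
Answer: 821257181/277697156 ≈ 2.9574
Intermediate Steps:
o = 2989 (o = 17594 - 14605 = 2989)
o/(-42572) - 19749/(-6523) = 2989/(-42572) - 19749/(-6523) = 2989*(-1/42572) - 19749*(-1/6523) = -2989/42572 + 19749/6523 = 821257181/277697156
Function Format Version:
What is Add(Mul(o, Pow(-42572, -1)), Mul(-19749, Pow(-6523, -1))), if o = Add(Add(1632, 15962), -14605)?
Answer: Rational(821257181, 277697156) ≈ 2.9574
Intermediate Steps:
o = 2989 (o = Add(17594, -14605) = 2989)
Add(Mul(o, Pow(-42572, -1)), Mul(-19749, Pow(-6523, -1))) = Add(Mul(2989, Pow(-42572, -1)), Mul(-19749, Pow(-6523, -1))) = Add(Mul(2989, Rational(-1, 42572)), Mul(-19749, Rational(-1, 6523))) = Add(Rational(-2989, 42572), Rational(19749, 6523)) = Rational(821257181, 277697156)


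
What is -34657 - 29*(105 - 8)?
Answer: -37470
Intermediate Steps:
-34657 - 29*(105 - 8) = -34657 - 29*97 = -34657 - 1*2813 = -34657 - 2813 = -37470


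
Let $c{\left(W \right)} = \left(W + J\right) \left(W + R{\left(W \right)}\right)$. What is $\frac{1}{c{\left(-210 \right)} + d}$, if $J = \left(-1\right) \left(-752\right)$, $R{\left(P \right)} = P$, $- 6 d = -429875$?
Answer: $- \frac{6}{935965} \approx -6.4105 \cdot 10^{-6}$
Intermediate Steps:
$d = \frac{429875}{6}$ ($d = \left(- \frac{1}{6}\right) \left(-429875\right) = \frac{429875}{6} \approx 71646.0$)
$J = 752$
$c{\left(W \right)} = 2 W \left(752 + W\right)$ ($c{\left(W \right)} = \left(W + 752\right) \left(W + W\right) = \left(752 + W\right) 2 W = 2 W \left(752 + W\right)$)
$\frac{1}{c{\left(-210 \right)} + d} = \frac{1}{2 \left(-210\right) \left(752 - 210\right) + \frac{429875}{6}} = \frac{1}{2 \left(-210\right) 542 + \frac{429875}{6}} = \frac{1}{-227640 + \frac{429875}{6}} = \frac{1}{- \frac{935965}{6}} = - \frac{6}{935965}$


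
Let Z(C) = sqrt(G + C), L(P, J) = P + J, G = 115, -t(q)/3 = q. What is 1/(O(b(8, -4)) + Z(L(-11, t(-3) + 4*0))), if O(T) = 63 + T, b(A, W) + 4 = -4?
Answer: 55/2912 - sqrt(113)/2912 ≈ 0.015237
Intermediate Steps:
b(A, W) = -8 (b(A, W) = -4 - 4 = -8)
t(q) = -3*q
L(P, J) = J + P
Z(C) = sqrt(115 + C)
1/(O(b(8, -4)) + Z(L(-11, t(-3) + 4*0))) = 1/((63 - 8) + sqrt(115 + ((-3*(-3) + 4*0) - 11))) = 1/(55 + sqrt(115 + ((9 + 0) - 11))) = 1/(55 + sqrt(115 + (9 - 11))) = 1/(55 + sqrt(115 - 2)) = 1/(55 + sqrt(113))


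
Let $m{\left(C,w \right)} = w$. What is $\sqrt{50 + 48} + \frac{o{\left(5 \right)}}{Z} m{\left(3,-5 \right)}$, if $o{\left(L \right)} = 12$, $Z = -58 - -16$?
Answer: $\frac{10}{7} + 7 \sqrt{2} \approx 11.328$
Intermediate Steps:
$Z = -42$ ($Z = -58 + 16 = -42$)
$\sqrt{50 + 48} + \frac{o{\left(5 \right)}}{Z} m{\left(3,-5 \right)} = \sqrt{50 + 48} + \frac{12}{-42} \left(-5\right) = \sqrt{98} + 12 \left(- \frac{1}{42}\right) \left(-5\right) = 7 \sqrt{2} - - \frac{10}{7} = 7 \sqrt{2} + \frac{10}{7} = \frac{10}{7} + 7 \sqrt{2}$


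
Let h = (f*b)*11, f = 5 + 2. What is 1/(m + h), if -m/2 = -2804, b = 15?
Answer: 1/6763 ≈ 0.00014786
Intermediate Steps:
m = 5608 (m = -2*(-2804) = 5608)
f = 7
h = 1155 (h = (7*15)*11 = 105*11 = 1155)
1/(m + h) = 1/(5608 + 1155) = 1/6763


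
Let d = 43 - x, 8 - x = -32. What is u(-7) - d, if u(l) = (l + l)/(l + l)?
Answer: -2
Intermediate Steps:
x = 40 (x = 8 - 1*(-32) = 8 + 32 = 40)
u(l) = 1 (u(l) = (2*l)/((2*l)) = (2*l)*(1/(2*l)) = 1)
d = 3 (d = 43 - 1*40 = 43 - 40 = 3)
u(-7) - d = 1 - 1*3 = 1 - 3 = -2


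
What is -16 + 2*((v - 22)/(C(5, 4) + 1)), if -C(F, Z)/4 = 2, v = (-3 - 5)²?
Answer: -28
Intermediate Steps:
v = 64 (v = (-8)² = 64)
C(F, Z) = -8 (C(F, Z) = -4*2 = -8)
-16 + 2*((v - 22)/(C(5, 4) + 1)) = -16 + 2*((64 - 22)/(-8 + 1)) = -16 + 2*(42/(-7)) = -16 + 2*(42*(-⅐)) = -16 + 2*(-6) = -16 - 12 = -28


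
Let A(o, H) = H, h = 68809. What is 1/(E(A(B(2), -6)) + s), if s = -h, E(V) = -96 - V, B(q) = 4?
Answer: -1/68899 ≈ -1.4514e-5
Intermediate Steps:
s = -68809 (s = -1*68809 = -68809)
1/(E(A(B(2), -6)) + s) = 1/((-96 - 1*(-6)) - 68809) = 1/((-96 + 6) - 68809) = 1/(-90 - 68809) = 1/(-68899) = -1/68899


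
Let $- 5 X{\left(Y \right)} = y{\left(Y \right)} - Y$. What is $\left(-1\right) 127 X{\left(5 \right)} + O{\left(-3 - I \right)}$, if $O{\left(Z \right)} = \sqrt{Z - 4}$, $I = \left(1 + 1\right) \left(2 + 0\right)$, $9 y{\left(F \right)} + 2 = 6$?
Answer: $- \frac{5207}{45} + i \sqrt{11} \approx -115.71 + 3.3166 i$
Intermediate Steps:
$y{\left(F \right)} = \frac{4}{9}$ ($y{\left(F \right)} = - \frac{2}{9} + \frac{1}{9} \cdot 6 = - \frac{2}{9} + \frac{2}{3} = \frac{4}{9}$)
$I = 4$ ($I = 2 \cdot 2 = 4$)
$X{\left(Y \right)} = - \frac{4}{45} + \frac{Y}{5}$ ($X{\left(Y \right)} = - \frac{\frac{4}{9} - Y}{5} = - \frac{4}{45} + \frac{Y}{5}$)
$O{\left(Z \right)} = \sqrt{-4 + Z}$
$\left(-1\right) 127 X{\left(5 \right)} + O{\left(-3 - I \right)} = \left(-1\right) 127 \left(- \frac{4}{45} + \frac{1}{5} \cdot 5\right) + \sqrt{-4 - 7} = - 127 \left(- \frac{4}{45} + 1\right) + \sqrt{-4 - 7} = \left(-127\right) \frac{41}{45} + \sqrt{-4 - 7} = - \frac{5207}{45} + \sqrt{-11} = - \frac{5207}{45} + i \sqrt{11}$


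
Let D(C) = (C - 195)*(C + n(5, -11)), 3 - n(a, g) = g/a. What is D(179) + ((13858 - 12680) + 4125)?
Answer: 11779/5 ≈ 2355.8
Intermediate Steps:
n(a, g) = 3 - g/a
D(C) = (-195 + C)*(26/5 + C) (D(C) = (C - 195)*(C + (3 - 1*(-11)/5)) = (-195 + C)*(C + (3 - 1*(-11)*1/5)) = (-195 + C)*(C + (3 + 11/5)) = (-195 + C)*(C + 26/5) = (-195 + C)*(26/5 + C))
D(179) + ((13858 - 12680) + 4125) = (-1014 + 179**2 - 949/5*179) + ((13858 - 12680) + 4125) = (-1014 + 32041 - 169871/5) + (1178 + 4125) = -14736/5 + 5303 = 11779/5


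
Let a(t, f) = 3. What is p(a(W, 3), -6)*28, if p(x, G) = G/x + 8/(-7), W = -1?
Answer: -88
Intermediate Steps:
p(x, G) = -8/7 + G/x (p(x, G) = G/x + 8*(-⅐) = G/x - 8/7 = -8/7 + G/x)
p(a(W, 3), -6)*28 = (-8/7 - 6/3)*28 = (-8/7 - 6*⅓)*28 = (-8/7 - 2)*28 = -22/7*28 = -88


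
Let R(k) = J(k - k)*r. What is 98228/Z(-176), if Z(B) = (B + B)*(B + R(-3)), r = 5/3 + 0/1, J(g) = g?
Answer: 24557/15488 ≈ 1.5856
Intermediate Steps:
r = 5/3 (r = 5*(⅓) + 0*1 = 5/3 + 0 = 5/3 ≈ 1.6667)
R(k) = 0 (R(k) = (k - k)*(5/3) = 0*(5/3) = 0)
Z(B) = 2*B² (Z(B) = (B + B)*(B + 0) = (2*B)*B = 2*B²)
98228/Z(-176) = 98228/((2*(-176)²)) = 98228/((2*30976)) = 98228/61952 = 98228*(1/61952) = 24557/15488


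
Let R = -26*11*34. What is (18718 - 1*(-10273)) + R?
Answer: 19267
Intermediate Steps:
R = -9724 (R = -286*34 = -9724)
(18718 - 1*(-10273)) + R = (18718 - 1*(-10273)) - 9724 = (18718 + 10273) - 9724 = 28991 - 9724 = 19267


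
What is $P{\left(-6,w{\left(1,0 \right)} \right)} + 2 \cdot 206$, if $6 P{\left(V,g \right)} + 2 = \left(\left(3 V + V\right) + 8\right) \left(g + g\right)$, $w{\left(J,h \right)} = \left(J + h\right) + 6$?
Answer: $\frac{1123}{3} \approx 374.33$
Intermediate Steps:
$w{\left(J,h \right)} = 6 + J + h$
$P{\left(V,g \right)} = - \frac{1}{3} + \frac{g \left(8 + 4 V\right)}{3}$ ($P{\left(V,g \right)} = - \frac{1}{3} + \frac{\left(\left(3 V + V\right) + 8\right) \left(g + g\right)}{6} = - \frac{1}{3} + \frac{\left(4 V + 8\right) 2 g}{6} = - \frac{1}{3} + \frac{\left(8 + 4 V\right) 2 g}{6} = - \frac{1}{3} + \frac{2 g \left(8 + 4 V\right)}{6} = - \frac{1}{3} + \frac{g \left(8 + 4 V\right)}{3}$)
$P{\left(-6,w{\left(1,0 \right)} \right)} + 2 \cdot 206 = \left(- \frac{1}{3} + \frac{8 \left(6 + 1 + 0\right)}{3} + \frac{4}{3} \left(-6\right) \left(6 + 1 + 0\right)\right) + 2 \cdot 206 = \left(- \frac{1}{3} + \frac{8}{3} \cdot 7 + \frac{4}{3} \left(-6\right) 7\right) + 412 = \left(- \frac{1}{3} + \frac{56}{3} - 56\right) + 412 = - \frac{113}{3} + 412 = \frac{1123}{3}$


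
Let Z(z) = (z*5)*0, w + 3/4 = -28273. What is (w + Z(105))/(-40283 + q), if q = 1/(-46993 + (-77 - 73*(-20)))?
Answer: 2579131475/3674615262 ≈ 0.70188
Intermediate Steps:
w = -113095/4 (w = -¾ - 28273 = -113095/4 ≈ -28274.)
Z(z) = 0 (Z(z) = (5*z)*0 = 0)
q = -1/45610 (q = 1/(-46993 + (-77 + 1460)) = 1/(-46993 + 1383) = 1/(-45610) = -1/45610 ≈ -2.1925e-5)
(w + Z(105))/(-40283 + q) = (-113095/4 + 0)/(-40283 - 1/45610) = -113095/(4*(-1837307631/45610)) = -113095/4*(-45610/1837307631) = 2579131475/3674615262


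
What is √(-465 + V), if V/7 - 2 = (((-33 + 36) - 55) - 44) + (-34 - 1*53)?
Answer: 2*I*√433 ≈ 41.617*I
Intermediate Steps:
V = -1267 (V = 14 + 7*((((-33 + 36) - 55) - 44) + (-34 - 1*53)) = 14 + 7*(((3 - 55) - 44) + (-34 - 53)) = 14 + 7*((-52 - 44) - 87) = 14 + 7*(-96 - 87) = 14 + 7*(-183) = 14 - 1281 = -1267)
√(-465 + V) = √(-465 - 1267) = √(-1732) = 2*I*√433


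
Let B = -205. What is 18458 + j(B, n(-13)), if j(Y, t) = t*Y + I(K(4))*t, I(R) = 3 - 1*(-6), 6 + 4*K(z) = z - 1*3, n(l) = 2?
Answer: 18066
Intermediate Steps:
K(z) = -9/4 + z/4 (K(z) = -3/2 + (z - 1*3)/4 = -3/2 + (z - 3)/4 = -3/2 + (-3 + z)/4 = -3/2 + (-¾ + z/4) = -9/4 + z/4)
I(R) = 9 (I(R) = 3 + 6 = 9)
j(Y, t) = 9*t + Y*t (j(Y, t) = t*Y + 9*t = Y*t + 9*t = 9*t + Y*t)
18458 + j(B, n(-13)) = 18458 + 2*(9 - 205) = 18458 + 2*(-196) = 18458 - 392 = 18066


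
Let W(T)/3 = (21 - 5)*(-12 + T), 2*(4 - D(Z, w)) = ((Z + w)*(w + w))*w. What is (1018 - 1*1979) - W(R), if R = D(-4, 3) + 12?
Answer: -1585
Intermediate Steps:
D(Z, w) = 4 - w²*(Z + w) (D(Z, w) = 4 - (Z + w)*(w + w)*w/2 = 4 - (Z + w)*(2*w)*w/2 = 4 - 2*w*(Z + w)*w/2 = 4 - w²*(Z + w))
R = 25 (R = (4 - 1*3³ - 1*(-4)*3²) + 12 = (4 - 1*27 - 1*(-4)*9) + 12 = (4 - 27 + 36) + 12 = 13 + 12 = 25)
W(T) = -576 + 48*T (W(T) = 3*((21 - 5)*(-12 + T)) = 3*(16*(-12 + T)) = 3*(-192 + 16*T) = -576 + 48*T)
(1018 - 1*1979) - W(R) = (1018 - 1*1979) - (-576 + 48*25) = (1018 - 1979) - (-576 + 1200) = -961 - 1*624 = -961 - 624 = -1585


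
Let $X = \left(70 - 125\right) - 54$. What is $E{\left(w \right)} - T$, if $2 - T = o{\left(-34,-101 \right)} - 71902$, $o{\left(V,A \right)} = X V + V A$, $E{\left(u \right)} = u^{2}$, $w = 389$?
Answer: $86557$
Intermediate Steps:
$X = -109$ ($X = -55 - 54 = -109$)
$o{\left(V,A \right)} = - 109 V + A V$ ($o{\left(V,A \right)} = - 109 V + V A = - 109 V + A V$)
$T = 64764$ ($T = 2 - \left(- 34 \left(-109 - 101\right) - 71902\right) = 2 - \left(\left(-34\right) \left(-210\right) - 71902\right) = 2 - \left(7140 - 71902\right) = 2 - -64762 = 2 + 64762 = 64764$)
$E{\left(w \right)} - T = 389^{2} - 64764 = 151321 - 64764 = 86557$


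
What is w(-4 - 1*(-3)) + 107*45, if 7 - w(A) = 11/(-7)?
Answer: 33765/7 ≈ 4823.6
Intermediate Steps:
w(A) = 60/7 (w(A) = 7 - 11/(-7) = 7 - 11*(-1)/7 = 7 - 1*(-11/7) = 7 + 11/7 = 60/7)
w(-4 - 1*(-3)) + 107*45 = 60/7 + 107*45 = 60/7 + 4815 = 33765/7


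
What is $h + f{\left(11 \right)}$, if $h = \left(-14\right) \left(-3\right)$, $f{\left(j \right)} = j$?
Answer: $53$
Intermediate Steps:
$h = 42$
$h + f{\left(11 \right)} = 42 + 11 = 53$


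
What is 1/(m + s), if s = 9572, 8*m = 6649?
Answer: 8/83225 ≈ 9.6125e-5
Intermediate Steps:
m = 6649/8 (m = (⅛)*6649 = 6649/8 ≈ 831.13)
1/(m + s) = 1/(6649/8 + 9572) = 1/(83225/8) = 8/83225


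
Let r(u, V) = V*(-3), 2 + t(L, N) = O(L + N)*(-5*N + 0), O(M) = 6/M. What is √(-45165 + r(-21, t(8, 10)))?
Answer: I*√45109 ≈ 212.39*I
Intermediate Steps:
t(L, N) = -2 - 30*N/(L + N) (t(L, N) = -2 + (6/(L + N))*(-5*N + 0) = -2 + (6/(L + N))*(-5*N) = -2 - 30*N/(L + N))
r(u, V) = -3*V
√(-45165 + r(-21, t(8, 10))) = √(-45165 - 6*(-1*8 - 16*10)/(8 + 10)) = √(-45165 - 6*(-8 - 160)/18) = √(-45165 - 6*(-168)/18) = √(-45165 - 3*(-56/3)) = √(-45165 + 56) = √(-45109) = I*√45109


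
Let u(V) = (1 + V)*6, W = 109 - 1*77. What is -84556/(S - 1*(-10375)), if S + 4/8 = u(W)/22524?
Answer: -158711612/19472953 ≈ -8.1504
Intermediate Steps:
W = 32 (W = 109 - 77 = 32)
u(V) = 6 + 6*V
S = -922/1877 (S = -½ + (6 + 6*32)/22524 = -½ + (6 + 192)*(1/22524) = -½ + 198*(1/22524) = -½ + 33/3754 = -922/1877 ≈ -0.49121)
-84556/(S - 1*(-10375)) = -84556/(-922/1877 - 1*(-10375)) = -84556/(-922/1877 + 10375) = -84556/19472953/1877 = -84556*1877/19472953 = -158711612/19472953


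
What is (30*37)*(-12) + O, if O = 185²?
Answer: 20905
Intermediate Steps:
O = 34225
(30*37)*(-12) + O = (30*37)*(-12) + 34225 = 1110*(-12) + 34225 = -13320 + 34225 = 20905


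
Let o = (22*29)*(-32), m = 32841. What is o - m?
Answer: -53257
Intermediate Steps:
o = -20416 (o = 638*(-32) = -20416)
o - m = -20416 - 1*32841 = -20416 - 32841 = -53257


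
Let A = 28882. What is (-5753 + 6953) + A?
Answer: 30082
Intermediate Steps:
(-5753 + 6953) + A = (-5753 + 6953) + 28882 = 1200 + 28882 = 30082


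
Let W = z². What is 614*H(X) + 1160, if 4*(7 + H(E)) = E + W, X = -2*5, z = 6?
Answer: 853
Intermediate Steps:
X = -10
W = 36 (W = 6² = 36)
H(E) = 2 + E/4 (H(E) = -7 + (E + 36)/4 = -7 + (36 + E)/4 = -7 + (9 + E/4) = 2 + E/4)
614*H(X) + 1160 = 614*(2 + (¼)*(-10)) + 1160 = 614*(2 - 5/2) + 1160 = 614*(-½) + 1160 = -307 + 1160 = 853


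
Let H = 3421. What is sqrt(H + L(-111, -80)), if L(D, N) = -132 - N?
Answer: sqrt(3369) ≈ 58.043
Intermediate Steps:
sqrt(H + L(-111, -80)) = sqrt(3421 + (-132 - 1*(-80))) = sqrt(3421 + (-132 + 80)) = sqrt(3421 - 52) = sqrt(3369)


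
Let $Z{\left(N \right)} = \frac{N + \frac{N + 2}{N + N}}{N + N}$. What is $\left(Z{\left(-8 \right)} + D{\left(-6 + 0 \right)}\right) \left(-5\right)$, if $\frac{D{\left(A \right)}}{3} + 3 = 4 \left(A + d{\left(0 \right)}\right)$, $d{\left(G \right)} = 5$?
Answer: $\frac{13135}{128} \approx 102.62$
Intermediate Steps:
$Z{\left(N \right)} = \frac{N + \frac{2 + N}{2 N}}{2 N}$
$D{\left(A \right)} = 51 + 12 A$ ($D{\left(A \right)} = -9 + 3 \cdot 4 \left(A + 5\right) = -9 + 3 \cdot 4 \left(5 + A\right) = -9 + 3 \left(20 + 4 A\right) = -9 + \left(60 + 12 A\right) = 51 + 12 A$)
$\left(Z{\left(-8 \right)} + D{\left(-6 + 0 \right)}\right) \left(-5\right) = \left(\frac{2 - 8 + 2 \left(-8\right)^{2}}{4 \cdot 64} + \left(51 + 12 \left(-6 + 0\right)\right)\right) \left(-5\right) = \left(\frac{1}{4} \cdot \frac{1}{64} \left(2 - 8 + 2 \cdot 64\right) + \left(51 + 12 \left(-6\right)\right)\right) \left(-5\right) = \left(\frac{1}{4} \cdot \frac{1}{64} \left(2 - 8 + 128\right) + \left(51 - 72\right)\right) \left(-5\right) = \left(\frac{1}{4} \cdot \frac{1}{64} \cdot 122 - 21\right) \left(-5\right) = \left(\frac{61}{128} - 21\right) \left(-5\right) = \left(- \frac{2627}{128}\right) \left(-5\right) = \frac{13135}{128}$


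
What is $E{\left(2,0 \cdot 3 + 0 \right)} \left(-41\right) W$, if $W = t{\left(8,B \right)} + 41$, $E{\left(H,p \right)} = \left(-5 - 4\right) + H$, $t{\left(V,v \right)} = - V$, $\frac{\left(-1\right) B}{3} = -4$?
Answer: $9471$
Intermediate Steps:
$B = 12$ ($B = \left(-3\right) \left(-4\right) = 12$)
$E{\left(H,p \right)} = -9 + H$
$W = 33$ ($W = \left(-1\right) 8 + 41 = -8 + 41 = 33$)
$E{\left(2,0 \cdot 3 + 0 \right)} \left(-41\right) W = \left(-9 + 2\right) \left(-41\right) 33 = \left(-7\right) \left(-41\right) 33 = 287 \cdot 33 = 9471$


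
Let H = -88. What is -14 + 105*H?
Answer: -9254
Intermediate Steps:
-14 + 105*H = -14 + 105*(-88) = -14 - 9240 = -9254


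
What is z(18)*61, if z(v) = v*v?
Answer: 19764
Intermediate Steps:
z(v) = v**2
z(18)*61 = 18**2*61 = 324*61 = 19764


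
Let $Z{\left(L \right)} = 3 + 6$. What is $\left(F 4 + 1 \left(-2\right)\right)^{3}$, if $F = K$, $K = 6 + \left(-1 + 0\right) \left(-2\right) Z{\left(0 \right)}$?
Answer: $830584$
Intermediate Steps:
$Z{\left(L \right)} = 9$
$K = 24$ ($K = 6 + \left(-1 + 0\right) \left(-2\right) 9 = 6 + \left(-1\right) \left(-2\right) 9 = 6 + 2 \cdot 9 = 6 + 18 = 24$)
$F = 24$
$\left(F 4 + 1 \left(-2\right)\right)^{3} = \left(24 \cdot 4 + 1 \left(-2\right)\right)^{3} = \left(96 - 2\right)^{3} = 94^{3} = 830584$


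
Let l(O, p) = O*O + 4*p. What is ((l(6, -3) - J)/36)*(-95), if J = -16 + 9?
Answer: -2945/36 ≈ -81.806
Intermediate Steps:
l(O, p) = O² + 4*p
J = -7
((l(6, -3) - J)/36)*(-95) = (((6² + 4*(-3)) - 1*(-7))/36)*(-95) = (((36 - 12) + 7)*(1/36))*(-95) = ((24 + 7)*(1/36))*(-95) = (31*(1/36))*(-95) = (31/36)*(-95) = -2945/36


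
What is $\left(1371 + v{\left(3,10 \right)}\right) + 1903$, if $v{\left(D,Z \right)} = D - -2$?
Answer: $3279$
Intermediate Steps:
$v{\left(D,Z \right)} = 2 + D$ ($v{\left(D,Z \right)} = D + 2 = 2 + D$)
$\left(1371 + v{\left(3,10 \right)}\right) + 1903 = \left(1371 + \left(2 + 3\right)\right) + 1903 = \left(1371 + 5\right) + 1903 = 1376 + 1903 = 3279$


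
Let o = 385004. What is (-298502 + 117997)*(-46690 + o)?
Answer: -61067368570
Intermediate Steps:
(-298502 + 117997)*(-46690 + o) = (-298502 + 117997)*(-46690 + 385004) = -180505*338314 = -61067368570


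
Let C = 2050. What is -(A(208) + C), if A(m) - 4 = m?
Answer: -2262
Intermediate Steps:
A(m) = 4 + m
-(A(208) + C) = -((4 + 208) + 2050) = -(212 + 2050) = -1*2262 = -2262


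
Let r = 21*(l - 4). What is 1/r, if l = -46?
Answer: -1/1050 ≈ -0.00095238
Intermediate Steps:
r = -1050 (r = 21*(-46 - 4) = 21*(-50) = -1050)
1/r = 1/(-1050) = -1/1050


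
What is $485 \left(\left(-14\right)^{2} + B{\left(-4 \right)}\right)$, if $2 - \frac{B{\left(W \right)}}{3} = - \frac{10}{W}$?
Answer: $\frac{188665}{2} \approx 94333.0$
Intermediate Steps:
$B{\left(W \right)} = 6 + \frac{30}{W}$ ($B{\left(W \right)} = 6 - 3 \left(- \frac{10}{W}\right) = 6 + \frac{30}{W}$)
$485 \left(\left(-14\right)^{2} + B{\left(-4 \right)}\right) = 485 \left(\left(-14\right)^{2} + \left(6 + \frac{30}{-4}\right)\right) = 485 \left(196 + \left(6 + 30 \left(- \frac{1}{4}\right)\right)\right) = 485 \left(196 + \left(6 - \frac{15}{2}\right)\right) = 485 \left(196 - \frac{3}{2}\right) = 485 \cdot \frac{389}{2} = \frac{188665}{2}$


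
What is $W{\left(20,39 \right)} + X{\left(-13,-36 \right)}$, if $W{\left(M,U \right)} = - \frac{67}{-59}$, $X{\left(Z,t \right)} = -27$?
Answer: $- \frac{1526}{59} \approx -25.864$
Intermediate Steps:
$W{\left(M,U \right)} = \frac{67}{59}$ ($W{\left(M,U \right)} = \left(-67\right) \left(- \frac{1}{59}\right) = \frac{67}{59}$)
$W{\left(20,39 \right)} + X{\left(-13,-36 \right)} = \frac{67}{59} - 27 = - \frac{1526}{59}$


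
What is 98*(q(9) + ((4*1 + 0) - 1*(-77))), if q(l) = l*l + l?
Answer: 16758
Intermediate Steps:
q(l) = l + l² (q(l) = l² + l = l + l²)
98*(q(9) + ((4*1 + 0) - 1*(-77))) = 98*(9*(1 + 9) + ((4*1 + 0) - 1*(-77))) = 98*(9*10 + ((4 + 0) + 77)) = 98*(90 + (4 + 77)) = 98*(90 + 81) = 98*171 = 16758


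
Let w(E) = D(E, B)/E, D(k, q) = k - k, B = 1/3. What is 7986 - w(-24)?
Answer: 7986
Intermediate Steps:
B = 1/3 (B = 1*(1/3) = 1/3 ≈ 0.33333)
D(k, q) = 0
w(E) = 0 (w(E) = 0/E = 0)
7986 - w(-24) = 7986 - 1*0 = 7986 + 0 = 7986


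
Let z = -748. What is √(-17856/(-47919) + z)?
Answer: 2*I*√47686800499/15973 ≈ 27.343*I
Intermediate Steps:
√(-17856/(-47919) + z) = √(-17856/(-47919) - 748) = √(-17856*(-1/47919) - 748) = √(5952/15973 - 748) = √(-11941852/15973) = 2*I*√47686800499/15973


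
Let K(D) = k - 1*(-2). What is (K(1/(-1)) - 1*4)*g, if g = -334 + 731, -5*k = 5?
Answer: -1191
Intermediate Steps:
k = -1 (k = -1/5*5 = -1)
K(D) = 1 (K(D) = -1 - 1*(-2) = -1 + 2 = 1)
g = 397
(K(1/(-1)) - 1*4)*g = (1 - 1*4)*397 = (1 - 4)*397 = -3*397 = -1191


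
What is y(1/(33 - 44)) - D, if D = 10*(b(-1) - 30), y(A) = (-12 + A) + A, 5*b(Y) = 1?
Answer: 3144/11 ≈ 285.82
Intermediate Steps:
b(Y) = 1/5 (b(Y) = (1/5)*1 = 1/5)
y(A) = -12 + 2*A
D = -298 (D = 10*(1/5 - 30) = 10*(-149/5) = -298)
y(1/(33 - 44)) - D = (-12 + 2/(33 - 44)) - 1*(-298) = (-12 + 2/(-11)) + 298 = (-12 + 2*(-1/11)) + 298 = (-12 - 2/11) + 298 = -134/11 + 298 = 3144/11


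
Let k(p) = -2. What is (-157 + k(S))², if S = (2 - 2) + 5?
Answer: 25281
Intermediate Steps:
S = 5 (S = 0 + 5 = 5)
(-157 + k(S))² = (-157 - 2)² = (-159)² = 25281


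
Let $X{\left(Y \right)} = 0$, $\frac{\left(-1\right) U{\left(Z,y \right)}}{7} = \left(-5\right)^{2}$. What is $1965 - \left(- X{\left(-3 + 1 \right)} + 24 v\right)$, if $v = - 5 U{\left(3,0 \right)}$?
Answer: $-19035$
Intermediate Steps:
$U{\left(Z,y \right)} = -175$ ($U{\left(Z,y \right)} = - 7 \left(-5\right)^{2} = \left(-7\right) 25 = -175$)
$v = 875$ ($v = \left(-5\right) \left(-175\right) = 875$)
$1965 - \left(- X{\left(-3 + 1 \right)} + 24 v\right) = 1965 + \left(\left(-24\right) 875 + 0\right) = 1965 + \left(-21000 + 0\right) = 1965 - 21000 = -19035$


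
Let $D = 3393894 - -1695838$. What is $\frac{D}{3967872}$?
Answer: $\frac{1272433}{991968} \approx 1.2827$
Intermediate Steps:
$D = 5089732$ ($D = 3393894 + 1695838 = 5089732$)
$\frac{D}{3967872} = \frac{5089732}{3967872} = 5089732 \cdot \frac{1}{3967872} = \frac{1272433}{991968}$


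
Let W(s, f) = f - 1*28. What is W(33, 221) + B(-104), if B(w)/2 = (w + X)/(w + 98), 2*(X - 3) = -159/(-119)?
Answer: 161681/714 ≈ 226.44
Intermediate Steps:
X = 873/238 (X = 3 + (-159/(-119))/2 = 3 + (-159*(-1/119))/2 = 3 + (½)*(159/119) = 3 + 159/238 = 873/238 ≈ 3.6681)
W(s, f) = -28 + f (W(s, f) = f - 28 = -28 + f)
B(w) = 2*(873/238 + w)/(98 + w) (B(w) = 2*((w + 873/238)/(w + 98)) = 2*((873/238 + w)/(98 + w)) = 2*(873/238 + w)/(98 + w))
W(33, 221) + B(-104) = (-28 + 221) + (873 + 238*(-104))/(119*(98 - 104)) = 193 + (1/119)*(873 - 24752)/(-6) = 193 + (1/119)*(-⅙)*(-23879) = 193 + 23879/714 = 161681/714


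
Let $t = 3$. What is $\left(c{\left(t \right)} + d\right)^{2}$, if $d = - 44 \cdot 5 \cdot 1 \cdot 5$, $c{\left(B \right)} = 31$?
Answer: $1142761$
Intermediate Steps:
$d = -1100$ ($d = - 44 \cdot 5 \cdot 5 = \left(-44\right) 25 = -1100$)
$\left(c{\left(t \right)} + d\right)^{2} = \left(31 - 1100\right)^{2} = \left(-1069\right)^{2} = 1142761$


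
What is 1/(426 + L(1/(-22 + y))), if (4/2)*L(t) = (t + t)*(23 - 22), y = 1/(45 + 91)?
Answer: 2991/1274030 ≈ 0.0023477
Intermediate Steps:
y = 1/136 ≈ 0.0073529
L(t) = t (L(t) = ((t + t)*(23 - 22))/2 = ((2*t)*1)/2 = (2*t)/2 = t)
1/(426 + L(1/(-22 + y))) = 1/(426 + 1/(-22 + 1/136)) = 1/(426 + 1/(-2991/136)) = 1/(426 - 136/2991) = 1/(1274030/2991) = 2991/1274030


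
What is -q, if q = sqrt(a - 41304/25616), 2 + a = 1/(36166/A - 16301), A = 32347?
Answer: -I*sqrt(10296422934326175546641802)/1688261803762 ≈ -1.9007*I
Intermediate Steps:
a = -1054536909/527252281 (a = -2 + 1/(36166/32347 - 16301) = -2 + 1/(-527252281/32347) = -2 - 32347/527252281 = -1054536909/527252281 ≈ -2.0001)
q = I*sqrt(10296422934326175546641802)/1688261803762 (q = sqrt(-1054536909/527252281 - 41304/25616) = sqrt(-1054536909/527252281 - 41304*1/25616) = sqrt(-1054536909/527252281 - 5163/3202) = sqrt(-6098830709421/1688261803762) = I*sqrt(10296422934326175546641802)/1688261803762 ≈ 1.9007*I)
-q = -I*sqrt(10296422934326175546641802)/1688261803762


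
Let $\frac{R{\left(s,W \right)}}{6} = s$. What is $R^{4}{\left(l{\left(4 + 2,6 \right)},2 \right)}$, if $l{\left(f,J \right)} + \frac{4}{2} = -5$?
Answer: $3111696$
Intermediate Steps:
$l{\left(f,J \right)} = -7$ ($l{\left(f,J \right)} = -2 - 5 = -7$)
$R{\left(s,W \right)} = 6 s$
$R^{4}{\left(l{\left(4 + 2,6 \right)},2 \right)} = \left(6 \left(-7\right)\right)^{4} = \left(-42\right)^{4} = 3111696$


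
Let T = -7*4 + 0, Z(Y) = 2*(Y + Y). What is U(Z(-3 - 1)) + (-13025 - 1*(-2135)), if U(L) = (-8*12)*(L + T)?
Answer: -6666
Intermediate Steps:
Z(Y) = 4*Y (Z(Y) = 2*(2*Y) = 4*Y)
T = -28 (T = -28 + 0 = -28)
U(L) = 2688 - 96*L (U(L) = (-8*12)*(L - 28) = -96*(-28 + L) = 2688 - 96*L)
U(Z(-3 - 1)) + (-13025 - 1*(-2135)) = (2688 - 384*(-3 - 1)) + (-13025 - 1*(-2135)) = (2688 - 384*(-4)) + (-13025 + 2135) = (2688 - 96*(-16)) - 10890 = (2688 + 1536) - 10890 = 4224 - 10890 = -6666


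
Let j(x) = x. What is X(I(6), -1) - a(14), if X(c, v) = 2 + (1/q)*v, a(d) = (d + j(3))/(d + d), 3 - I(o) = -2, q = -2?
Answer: 53/28 ≈ 1.8929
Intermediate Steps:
I(o) = 5 (I(o) = 3 - 1*(-2) = 3 + 2 = 5)
a(d) = (3 + d)/(2*d) (a(d) = (d + 3)/(d + d) = (3 + d)/((2*d)) = (3 + d)*(1/(2*d)) = (3 + d)/(2*d))
X(c, v) = 2 - v/2 (X(c, v) = 2 + (1/(-2))*v = 2 + (1*(-½))*v = 2 - v/2)
X(I(6), -1) - a(14) = (2 - ½*(-1)) - (3 + 14)/(2*14) = (2 + ½) - 17/(2*14) = 5/2 - 1*17/28 = 5/2 - 17/28 = 53/28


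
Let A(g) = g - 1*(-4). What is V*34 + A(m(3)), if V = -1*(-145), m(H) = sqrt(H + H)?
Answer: 4934 + sqrt(6) ≈ 4936.5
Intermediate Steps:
m(H) = sqrt(2)*sqrt(H) (m(H) = sqrt(2*H) = sqrt(2)*sqrt(H))
A(g) = 4 + g (A(g) = g + 4 = 4 + g)
V = 145
V*34 + A(m(3)) = 145*34 + (4 + sqrt(2)*sqrt(3)) = 4930 + (4 + sqrt(6)) = 4934 + sqrt(6)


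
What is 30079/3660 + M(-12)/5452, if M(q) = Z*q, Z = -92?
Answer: 42007837/4988580 ≈ 8.4208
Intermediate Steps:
M(q) = -92*q
30079/3660 + M(-12)/5452 = 30079/3660 - 92*(-12)/5452 = 30079*(1/3660) + 1104*(1/5452) = 30079/3660 + 276/1363 = 42007837/4988580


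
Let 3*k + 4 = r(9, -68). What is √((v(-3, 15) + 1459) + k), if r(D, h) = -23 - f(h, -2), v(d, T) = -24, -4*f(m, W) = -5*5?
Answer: √51261/6 ≈ 37.735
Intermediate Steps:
f(m, W) = 25/4 (f(m, W) = -(-5)*5/4 = -¼*(-25) = 25/4)
r(D, h) = -117/4 (r(D, h) = -23 - 1*25/4 = -23 - 25/4 = -117/4)
k = -133/12 (k = -4/3 + (⅓)*(-117/4) = -4/3 - 39/4 = -133/12 ≈ -11.083)
√((v(-3, 15) + 1459) + k) = √((-24 + 1459) - 133/12) = √(1435 - 133/12) = √(17087/12) = √51261/6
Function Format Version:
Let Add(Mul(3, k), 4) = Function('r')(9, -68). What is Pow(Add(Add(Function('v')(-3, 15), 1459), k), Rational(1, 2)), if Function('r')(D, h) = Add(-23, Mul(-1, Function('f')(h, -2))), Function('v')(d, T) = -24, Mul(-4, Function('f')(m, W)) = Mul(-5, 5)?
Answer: Mul(Rational(1, 6), Pow(51261, Rational(1, 2))) ≈ 37.735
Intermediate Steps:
Function('f')(m, W) = Rational(25, 4) (Function('f')(m, W) = Mul(Rational(-1, 4), Mul(-5, 5)) = Mul(Rational(-1, 4), -25) = Rational(25, 4))
Function('r')(D, h) = Rational(-117, 4) (Function('r')(D, h) = Add(-23, Mul(-1, Rational(25, 4))) = Add(-23, Rational(-25, 4)) = Rational(-117, 4))
k = Rational(-133, 12) (k = Add(Rational(-4, 3), Mul(Rational(1, 3), Rational(-117, 4))) = Add(Rational(-4, 3), Rational(-39, 4)) = Rational(-133, 12) ≈ -11.083)
Pow(Add(Add(Function('v')(-3, 15), 1459), k), Rational(1, 2)) = Pow(Add(Add(-24, 1459), Rational(-133, 12)), Rational(1, 2)) = Pow(Add(1435, Rational(-133, 12)), Rational(1, 2)) = Pow(Rational(17087, 12), Rational(1, 2)) = Mul(Rational(1, 6), Pow(51261, Rational(1, 2)))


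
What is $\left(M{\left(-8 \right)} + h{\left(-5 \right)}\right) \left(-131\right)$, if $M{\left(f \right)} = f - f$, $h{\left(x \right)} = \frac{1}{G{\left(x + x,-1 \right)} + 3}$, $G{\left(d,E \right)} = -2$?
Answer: $-131$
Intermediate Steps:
$h{\left(x \right)} = 1$ ($h{\left(x \right)} = \frac{1}{-2 + 3} = 1^{-1} = 1$)
$M{\left(f \right)} = 0$
$\left(M{\left(-8 \right)} + h{\left(-5 \right)}\right) \left(-131\right) = \left(0 + 1\right) \left(-131\right) = 1 \left(-131\right) = -131$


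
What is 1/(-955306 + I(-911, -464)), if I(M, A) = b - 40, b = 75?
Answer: -1/955271 ≈ -1.0468e-6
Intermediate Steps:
I(M, A) = 35 (I(M, A) = 75 - 40 = 35)
1/(-955306 + I(-911, -464)) = 1/(-955306 + 35) = 1/(-955271) = -1/955271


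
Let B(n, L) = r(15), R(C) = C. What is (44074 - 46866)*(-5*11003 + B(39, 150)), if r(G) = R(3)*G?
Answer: 153476240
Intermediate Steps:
r(G) = 3*G
B(n, L) = 45 (B(n, L) = 3*15 = 45)
(44074 - 46866)*(-5*11003 + B(39, 150)) = (44074 - 46866)*(-5*11003 + 45) = -2792*(-55015 + 45) = -2792*(-54970) = 153476240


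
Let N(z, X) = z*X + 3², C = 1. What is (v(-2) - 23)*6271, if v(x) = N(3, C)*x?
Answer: -294737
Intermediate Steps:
N(z, X) = 9 + X*z (N(z, X) = X*z + 9 = 9 + X*z)
v(x) = 12*x (v(x) = (9 + 1*3)*x = (9 + 3)*x = 12*x)
(v(-2) - 23)*6271 = (12*(-2) - 23)*6271 = (-24 - 23)*6271 = -47*6271 = -294737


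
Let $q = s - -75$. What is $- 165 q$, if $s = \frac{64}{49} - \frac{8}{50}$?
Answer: $- \frac{3078207}{245} \approx -12564.0$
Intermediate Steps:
$s = \frac{1404}{1225}$ ($s = 64 \cdot \frac{1}{49} - \frac{4}{25} = \frac{64}{49} - \frac{4}{25} = \frac{1404}{1225} \approx 1.1461$)
$q = \frac{93279}{1225}$ ($q = \frac{1404}{1225} - -75 = \frac{1404}{1225} + 75 = \frac{93279}{1225} \approx 76.146$)
$- 165 q = \left(-165\right) \frac{93279}{1225} = - \frac{3078207}{245}$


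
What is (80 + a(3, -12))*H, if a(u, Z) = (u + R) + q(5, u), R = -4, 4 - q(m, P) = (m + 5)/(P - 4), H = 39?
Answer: 3627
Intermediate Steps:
q(m, P) = 4 - (5 + m)/(-4 + P) (q(m, P) = 4 - (m + 5)/(P - 4) = 4 - (5 + m)/(-4 + P))
a(u, Z) = -4 + u + (-26 + 4*u)/(-4 + u) (a(u, Z) = (u - 4) + (-21 - 1*5 + 4*u)/(-4 + u) = (-4 + u) + (-21 - 5 + 4*u)/(-4 + u) = (-4 + u) + (-26 + 4*u)/(-4 + u) = -4 + u + (-26 + 4*u)/(-4 + u))
(80 + a(3, -12))*H = (80 + (-10 + 3**2 - 4*3)/(-4 + 3))*39 = (80 + (-10 + 9 - 12)/(-1))*39 = (80 - 1*(-13))*39 = (80 + 13)*39 = 93*39 = 3627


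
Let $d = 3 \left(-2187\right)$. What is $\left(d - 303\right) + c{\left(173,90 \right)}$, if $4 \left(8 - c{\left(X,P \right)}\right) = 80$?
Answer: $-6876$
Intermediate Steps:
$c{\left(X,P \right)} = -12$ ($c{\left(X,P \right)} = 8 - 20 = -12$)
$d = -6561$
$\left(d - 303\right) + c{\left(173,90 \right)} = \left(-6561 - 303\right) - 12 = -6864 - 12 = -6876$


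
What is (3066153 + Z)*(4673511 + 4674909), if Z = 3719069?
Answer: 63431105049240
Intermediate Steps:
(3066153 + Z)*(4673511 + 4674909) = (3066153 + 3719069)*(4673511 + 4674909) = 6785222*9348420 = 63431105049240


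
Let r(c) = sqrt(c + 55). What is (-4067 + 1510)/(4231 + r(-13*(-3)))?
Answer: -10818667/17901267 + 2557*sqrt(94)/17901267 ≈ -0.60297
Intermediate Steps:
r(c) = sqrt(55 + c)
(-4067 + 1510)/(4231 + r(-13*(-3))) = (-4067 + 1510)/(4231 + sqrt(55 - 13*(-3))) = -2557/(4231 + sqrt(55 + 39)) = -2557/(4231 + sqrt(94))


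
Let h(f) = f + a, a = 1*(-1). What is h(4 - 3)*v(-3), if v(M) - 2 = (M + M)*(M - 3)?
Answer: 0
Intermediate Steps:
v(M) = 2 + 2*M*(-3 + M) (v(M) = 2 + (M + M)*(M - 3) = 2 + (2*M)*(-3 + M) = 2 + 2*M*(-3 + M))
a = -1
h(f) = -1 + f (h(f) = f - 1 = -1 + f)
h(4 - 3)*v(-3) = (-1 + (4 - 3))*(2 - 6*(-3) + 2*(-3)²) = (-1 + 1)*(2 + 18 + 2*9) = 0*(2 + 18 + 18) = 0*38 = 0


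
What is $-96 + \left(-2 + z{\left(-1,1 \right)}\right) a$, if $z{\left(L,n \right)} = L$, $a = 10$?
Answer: $-126$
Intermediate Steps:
$-96 + \left(-2 + z{\left(-1,1 \right)}\right) a = -96 + \left(-2 - 1\right) 10 = -96 - 30 = -126$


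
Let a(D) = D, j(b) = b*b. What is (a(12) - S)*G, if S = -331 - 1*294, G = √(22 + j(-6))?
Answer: 637*√58 ≈ 4851.3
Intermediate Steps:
j(b) = b²
G = √58 (G = √(22 + (-6)²) = √(22 + 36) = √58 ≈ 7.6158)
S = -625 (S = -331 - 294 = -625)
(a(12) - S)*G = (12 - 1*(-625))*√58 = (12 + 625)*√58 = 637*√58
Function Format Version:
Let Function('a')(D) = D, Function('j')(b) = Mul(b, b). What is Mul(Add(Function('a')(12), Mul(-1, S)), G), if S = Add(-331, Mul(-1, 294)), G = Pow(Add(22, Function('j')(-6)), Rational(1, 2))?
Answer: Mul(637, Pow(58, Rational(1, 2))) ≈ 4851.3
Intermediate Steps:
Function('j')(b) = Pow(b, 2)
G = Pow(58, Rational(1, 2)) (G = Pow(Add(22, Pow(-6, 2)), Rational(1, 2)) = Pow(Add(22, 36), Rational(1, 2)) = Pow(58, Rational(1, 2)) ≈ 7.6158)
S = -625 (S = Add(-331, -294) = -625)
Mul(Add(Function('a')(12), Mul(-1, S)), G) = Mul(Add(12, Mul(-1, -625)), Pow(58, Rational(1, 2))) = Mul(Add(12, 625), Pow(58, Rational(1, 2))) = Mul(637, Pow(58, Rational(1, 2)))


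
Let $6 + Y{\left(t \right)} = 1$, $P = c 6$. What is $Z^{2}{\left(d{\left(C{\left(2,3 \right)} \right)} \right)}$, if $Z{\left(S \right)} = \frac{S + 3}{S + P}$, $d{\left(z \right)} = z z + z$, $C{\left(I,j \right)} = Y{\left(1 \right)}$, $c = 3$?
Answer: $\frac{529}{1444} \approx 0.36634$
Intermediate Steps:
$P = 18$ ($P = 3 \cdot 6 = 18$)
$Y{\left(t \right)} = -5$ ($Y{\left(t \right)} = -6 + 1 = -5$)
$C{\left(I,j \right)} = -5$
$d{\left(z \right)} = z + z^{2}$ ($d{\left(z \right)} = z^{2} + z = z + z^{2}$)
$Z{\left(S \right)} = \frac{3 + S}{18 + S}$ ($Z{\left(S \right)} = \frac{S + 3}{S + 18} = \frac{3 + S}{18 + S}$)
$Z^{2}{\left(d{\left(C{\left(2,3 \right)} \right)} \right)} = \left(\frac{3 - 5 \left(1 - 5\right)}{18 - 5 \left(1 - 5\right)}\right)^{2} = \left(\frac{3 - -20}{18 - -20}\right)^{2} = \left(\frac{3 + 20}{18 + 20}\right)^{2} = \left(\frac{1}{38} \cdot 23\right)^{2} = \left(\frac{23}{38}\right)^{2} = \frac{529}{1444}$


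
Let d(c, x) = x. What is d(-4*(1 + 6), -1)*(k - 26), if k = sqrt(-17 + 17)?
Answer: 26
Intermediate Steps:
k = 0 (k = sqrt(0) = 0)
d(-4*(1 + 6), -1)*(k - 26) = -(0 - 26) = -1*(-26) = 26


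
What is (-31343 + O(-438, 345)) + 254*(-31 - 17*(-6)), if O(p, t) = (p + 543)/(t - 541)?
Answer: -372667/28 ≈ -13310.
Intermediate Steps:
O(p, t) = (543 + p)/(-541 + t)
(-31343 + O(-438, 345)) + 254*(-31 - 17*(-6)) = (-31343 + (543 - 438)/(-541 + 345)) + 254*(-31 - 17*(-6)) = (-31343 + 105/(-196)) + 254*(-31 + 102) = (-31343 - 1/196*105) + 254*71 = (-31343 - 15/28) + 18034 = -877619/28 + 18034 = -372667/28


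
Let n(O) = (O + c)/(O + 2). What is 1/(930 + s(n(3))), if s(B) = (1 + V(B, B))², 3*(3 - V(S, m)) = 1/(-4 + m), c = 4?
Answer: 1521/1440451 ≈ 0.0010559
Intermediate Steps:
V(S, m) = 3 - 1/(3*(-4 + m))
n(O) = (4 + O)/(2 + O) (n(O) = (O + 4)/(O + 2) = (4 + O)/(2 + O))
s(B) = (1 + (-37 + 9*B)/(3*(-4 + B)))²
1/(930 + s(n(3))) = 1/(930 + (-49 + 12*((4 + 3)/(2 + 3)))²/(9*(-4 + (4 + 3)/(2 + 3))²)) = 1/(930 + (-49 + 12*(7/5))²/(9*(-4 + 7/5)²)) = 1/(930 + (-49 + 84/5)²/(9*(-13/5)²)) = 1/(930 + (⅑)*(-161/5)²*(25/169)) = 1/(930 + (⅑)*(25921/25)*(25/169)) = 1/(930 + 25921/1521) = 1/(1440451/1521) = 1521/1440451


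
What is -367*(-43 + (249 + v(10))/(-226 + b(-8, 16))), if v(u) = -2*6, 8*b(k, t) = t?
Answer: 3621923/224 ≈ 16169.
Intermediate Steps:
b(k, t) = t/8
v(u) = -12
-367*(-43 + (249 + v(10))/(-226 + b(-8, 16))) = -367*(-43 + (249 - 12)/(-226 + (1/8)*16)) = -367*(-43 + 237/(-226 + 2)) = -367*(-43 + 237/(-224)) = -367*(-43 + 237*(-1/224)) = -367*(-43 - 237/224) = -367*(-9869/224) = 3621923/224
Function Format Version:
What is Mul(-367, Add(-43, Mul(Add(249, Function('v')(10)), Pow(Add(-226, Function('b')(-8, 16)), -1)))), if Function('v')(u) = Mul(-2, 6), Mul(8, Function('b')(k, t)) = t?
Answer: Rational(3621923, 224) ≈ 16169.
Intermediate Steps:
Function('b')(k, t) = Mul(Rational(1, 8), t)
Function('v')(u) = -12
Mul(-367, Add(-43, Mul(Add(249, Function('v')(10)), Pow(Add(-226, Function('b')(-8, 16)), -1)))) = Mul(-367, Add(-43, Mul(Add(249, -12), Pow(Add(-226, Mul(Rational(1, 8), 16)), -1)))) = Mul(-367, Add(-43, Mul(237, Pow(Add(-226, 2), -1)))) = Mul(-367, Add(-43, Mul(237, Pow(-224, -1)))) = Mul(-367, Add(-43, Mul(237, Rational(-1, 224)))) = Mul(-367, Add(-43, Rational(-237, 224))) = Mul(-367, Rational(-9869, 224)) = Rational(3621923, 224)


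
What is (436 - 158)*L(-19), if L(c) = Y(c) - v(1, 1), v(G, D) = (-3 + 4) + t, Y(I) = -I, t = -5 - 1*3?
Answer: 7228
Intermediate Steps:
t = -8 (t = -5 - 3 = -8)
v(G, D) = -7 (v(G, D) = (-3 + 4) - 8 = 1 - 8 = -7)
L(c) = 7 - c (L(c) = -c - 1*(-7) = -c + 7 = 7 - c)
(436 - 158)*L(-19) = (436 - 158)*(7 - 1*(-19)) = 278*(7 + 19) = 278*26 = 7228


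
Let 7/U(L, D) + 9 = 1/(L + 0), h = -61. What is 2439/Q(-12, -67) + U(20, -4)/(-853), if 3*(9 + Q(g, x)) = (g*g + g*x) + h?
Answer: 1117331179/131310820 ≈ 8.5091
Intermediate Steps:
U(L, D) = 7/(-9 + 1/L) (U(L, D) = 7/(-9 + 1/(L + 0)) = 7/(-9 + 1/L))
Q(g, x) = -88/3 + g²/3 + g*x/3 (Q(g, x) = -9 + ((g*g + g*x) - 61)/3 = -9 + ((g² + g*x) - 61)/3 = -9 + (-61 + g² + g*x)/3 = -9 + (-61/3 + g²/3 + g*x/3) = -88/3 + g²/3 + g*x/3)
2439/Q(-12, -67) + U(20, -4)/(-853) = 2439/(-88/3 + (⅓)*(-12)² + (⅓)*(-12)*(-67)) - 7*20/(-1 + 9*20)/(-853) = 2439/(-88/3 + (⅓)*144 + 268) - 7*20/(-1 + 180)*(-1/853) = 2439/(-88/3 + 48 + 268) - 7*20/179*(-1/853) = 2439/(860/3) - 7*20*1/179*(-1/853) = 2439*(3/860) - 140/179*(-1/853) = 7317/860 + 140/152687 = 1117331179/131310820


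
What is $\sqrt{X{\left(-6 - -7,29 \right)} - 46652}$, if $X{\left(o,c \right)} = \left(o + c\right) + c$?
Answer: $3 i \sqrt{5177} \approx 215.85 i$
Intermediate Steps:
$X{\left(o,c \right)} = o + 2 c$ ($X{\left(o,c \right)} = \left(c + o\right) + c = o + 2 c$)
$\sqrt{X{\left(-6 - -7,29 \right)} - 46652} = \sqrt{\left(\left(-6 - -7\right) + 2 \cdot 29\right) - 46652} = \sqrt{\left(\left(-6 + 7\right) + 58\right) - 46652} = \sqrt{\left(1 + 58\right) - 46652} = \sqrt{59 - 46652} = \sqrt{-46593} = 3 i \sqrt{5177}$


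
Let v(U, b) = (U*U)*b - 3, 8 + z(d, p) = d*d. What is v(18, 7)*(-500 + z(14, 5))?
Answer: -706680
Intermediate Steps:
z(d, p) = -8 + d² (z(d, p) = -8 + d*d = -8 + d²)
v(U, b) = -3 + b*U² (v(U, b) = U²*b - 3 = b*U² - 3 = -3 + b*U²)
v(18, 7)*(-500 + z(14, 5)) = (-3 + 7*18²)*(-500 + (-8 + 14²)) = (-3 + 7*324)*(-500 + (-8 + 196)) = (-3 + 2268)*(-500 + 188) = 2265*(-312) = -706680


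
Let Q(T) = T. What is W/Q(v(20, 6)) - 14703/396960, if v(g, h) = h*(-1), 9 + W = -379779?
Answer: 8375586459/132320 ≈ 63298.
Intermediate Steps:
W = -379788 (W = -9 - 379779 = -379788)
v(g, h) = -h
W/Q(v(20, 6)) - 14703/396960 = -379788/((-1*6)) - 14703/396960 = -379788/(-6) - 14703*1/396960 = -379788*(-1/6) - 4901/132320 = 63298 - 4901/132320 = 8375586459/132320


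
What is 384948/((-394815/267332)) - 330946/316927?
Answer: -10871581850229754/41709177835 ≈ -2.6065e+5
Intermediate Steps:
384948/((-394815/267332)) - 330946/316927 = 384948/((-394815*1/267332)) - 330946*1/316927 = 384948/(-394815/267332) - 330946/316927 = 384948*(-267332/394815) - 330946/316927 = -34302972912/131605 - 330946/316927 = -10871581850229754/41709177835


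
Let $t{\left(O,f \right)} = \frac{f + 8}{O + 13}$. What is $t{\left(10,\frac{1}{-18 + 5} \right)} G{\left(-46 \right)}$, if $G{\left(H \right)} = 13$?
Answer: $\frac{103}{23} \approx 4.4783$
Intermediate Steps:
$t{\left(O,f \right)} = \frac{8 + f}{13 + O}$
$t{\left(10,\frac{1}{-18 + 5} \right)} G{\left(-46 \right)} = \frac{8 + \frac{1}{-18 + 5}}{13 + 10} \cdot 13 = \frac{8 + \frac{1}{-13}}{23} \cdot 13 = \frac{8 - \frac{1}{13}}{23} \cdot 13 = \frac{1}{23} \cdot \frac{103}{13} \cdot 13 = \frac{103}{299} \cdot 13 = \frac{103}{23}$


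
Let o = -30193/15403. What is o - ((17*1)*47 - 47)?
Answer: -11613249/15403 ≈ -753.96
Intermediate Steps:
o = -30193/15403 (o = -30193*1/15403 = -30193/15403 ≈ -1.9602)
o - ((17*1)*47 - 47) = -30193/15403 - ((17*1)*47 - 47) = -30193/15403 - (17*47 - 47) = -30193/15403 - (799 - 47) = -30193/15403 - 1*752 = -30193/15403 - 752 = -11613249/15403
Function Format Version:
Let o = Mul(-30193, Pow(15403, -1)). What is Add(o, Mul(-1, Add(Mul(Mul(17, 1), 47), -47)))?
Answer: Rational(-11613249, 15403) ≈ -753.96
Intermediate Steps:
o = Rational(-30193, 15403) (o = Mul(-30193, Rational(1, 15403)) = Rational(-30193, 15403) ≈ -1.9602)
Add(o, Mul(-1, Add(Mul(Mul(17, 1), 47), -47))) = Add(Rational(-30193, 15403), Mul(-1, Add(Mul(Mul(17, 1), 47), -47))) = Add(Rational(-30193, 15403), Mul(-1, Add(Mul(17, 47), -47))) = Add(Rational(-30193, 15403), Mul(-1, Add(799, -47))) = Add(Rational(-30193, 15403), Mul(-1, 752)) = Add(Rational(-30193, 15403), -752) = Rational(-11613249, 15403)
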